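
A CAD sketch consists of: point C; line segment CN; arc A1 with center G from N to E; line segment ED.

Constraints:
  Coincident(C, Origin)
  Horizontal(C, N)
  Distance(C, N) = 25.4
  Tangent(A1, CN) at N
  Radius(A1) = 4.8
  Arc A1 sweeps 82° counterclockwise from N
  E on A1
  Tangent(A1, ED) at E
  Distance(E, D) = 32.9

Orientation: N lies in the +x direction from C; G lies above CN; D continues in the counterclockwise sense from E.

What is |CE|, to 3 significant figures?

30.4

Tangency of A1 to CN means the radius GN is perpendicular to CN, so G = N + (0, 4.8) = (25.4, 4.80). On A1, N sits at bearing -90° from G; an 82° counterclockwise sweep puts E at bearing -8°, so E = G + 4.8·(cos -8°, sin -8°) = (30.2, 4.13). Then |CE| = |E − C| = 30.4.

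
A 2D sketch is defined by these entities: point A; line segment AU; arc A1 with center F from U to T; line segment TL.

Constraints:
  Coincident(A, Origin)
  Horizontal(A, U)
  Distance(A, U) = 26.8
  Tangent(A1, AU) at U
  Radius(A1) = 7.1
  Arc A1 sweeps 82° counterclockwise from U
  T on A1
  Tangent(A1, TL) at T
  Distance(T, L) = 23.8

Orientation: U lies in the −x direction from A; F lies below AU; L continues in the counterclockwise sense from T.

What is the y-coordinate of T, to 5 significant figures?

-6.1119

A is at the origin; A and U share the same y with |AU| = 26.8 and U on the −x side, so U = (-26.800, 0.0000). Tangency of A1 to AU means the radius FU is perpendicular to AU, so F = U + (0, -7.1) = (-26.800, -7.1000). On A1, U sits at bearing 90° from F; an 82° counterclockwise sweep puts T at bearing 172°, so T = F + 7.1·(cos 172°, sin 172°) = (-33.831, -6.1119). So T.y = -6.1119.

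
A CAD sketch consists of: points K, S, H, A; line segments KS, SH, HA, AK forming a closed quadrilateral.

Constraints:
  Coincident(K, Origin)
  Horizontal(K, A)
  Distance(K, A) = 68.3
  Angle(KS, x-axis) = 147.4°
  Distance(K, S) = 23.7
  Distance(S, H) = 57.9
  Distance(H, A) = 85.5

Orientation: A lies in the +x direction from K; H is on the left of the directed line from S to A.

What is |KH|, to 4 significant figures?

63.17

K is at the origin; KA is horizontal with |KA| = 68.3 and A in +x, so A = (68.3, 0). KS runs at 147.4° with |KS| = 23.7, so S = (-19.97, 12.77). H is determined by |SH| = 57.9 and |HA| = 85.5 together: it lies at the intersection of circle(S, 57.9) and circle(A, 85.5). With |SA| = 89.18, the foot of the radical line on SA is 22.40 from S and the perpendicular offset is √(57.9² − 22.40²) = 53.39. Taking the left-of-SA solution: H = (9.851, 62.40).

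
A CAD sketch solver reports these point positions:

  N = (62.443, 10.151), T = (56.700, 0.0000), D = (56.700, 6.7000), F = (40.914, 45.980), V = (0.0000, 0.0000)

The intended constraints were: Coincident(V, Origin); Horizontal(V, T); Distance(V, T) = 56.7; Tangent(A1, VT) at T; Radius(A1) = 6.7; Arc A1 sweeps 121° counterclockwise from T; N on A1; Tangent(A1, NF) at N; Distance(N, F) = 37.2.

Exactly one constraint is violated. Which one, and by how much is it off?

Distance(N, F) = 37.2 — off by 4.60.

V = (0.00, 0.00) ✓; V.y = 0.00, T.y = 0.00 ✓; |VT| = 56.70 ✓; ∠(DT, TV) = 90.00° ✓; |DT| = 6.700 ✓; bearing(D→N) − bearing(D→T) = 121.0° ✓; |DN| = 6.700 ✓; ∠(DN, NF) = 90.00° ✓; |NF| = 41.80 ✗.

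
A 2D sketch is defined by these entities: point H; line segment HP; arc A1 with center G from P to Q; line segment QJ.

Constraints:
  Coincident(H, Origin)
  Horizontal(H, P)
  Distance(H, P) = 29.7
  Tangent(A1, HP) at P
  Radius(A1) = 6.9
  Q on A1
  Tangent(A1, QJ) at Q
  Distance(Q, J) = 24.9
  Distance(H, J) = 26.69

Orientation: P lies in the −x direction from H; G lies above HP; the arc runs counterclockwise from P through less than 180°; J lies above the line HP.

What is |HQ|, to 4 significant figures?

24.06

Checks: |GQ| = 6.900 ✓; ∠(GQ, QJ) = 90.00° ✓; |QJ| = 24.90 ✓; |HJ| = 26.69 ✓.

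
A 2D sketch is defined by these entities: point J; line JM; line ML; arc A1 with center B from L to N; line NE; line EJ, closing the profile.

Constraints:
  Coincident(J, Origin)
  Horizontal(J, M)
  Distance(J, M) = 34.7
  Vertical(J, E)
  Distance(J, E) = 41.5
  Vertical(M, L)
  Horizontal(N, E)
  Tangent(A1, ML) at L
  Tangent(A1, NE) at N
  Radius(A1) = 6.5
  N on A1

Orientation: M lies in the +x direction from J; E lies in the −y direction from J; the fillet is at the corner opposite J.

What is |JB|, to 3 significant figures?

44.9

J and E share the same x with |JE| = 41.5 and E on the −y side, so E = (0.00, -41.5). The virtual corner opposite J is at (34.7, -41.5). Tangency of A1 to ML means the radius BL is perpendicular to ML and since A1 is tangent to NE there, BN ⟂ NE, with radius 6.5, so the center B sits 6.5 in from both sides at B = (28.2, -35.0). Then |JB| = |B − J| = 44.9.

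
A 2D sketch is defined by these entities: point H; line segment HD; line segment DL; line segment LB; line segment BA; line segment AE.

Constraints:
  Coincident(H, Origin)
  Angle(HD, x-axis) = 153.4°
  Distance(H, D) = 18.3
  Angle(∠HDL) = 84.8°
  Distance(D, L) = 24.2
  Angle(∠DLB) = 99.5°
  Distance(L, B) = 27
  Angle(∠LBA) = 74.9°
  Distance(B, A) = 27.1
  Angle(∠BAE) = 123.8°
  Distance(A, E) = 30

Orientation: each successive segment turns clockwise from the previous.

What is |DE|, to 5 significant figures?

12.730

H is at the origin; HD runs at 153.4° with length 18.3, so D = (-16.363, 8.1940). ∠HDL = 84.8° gives DL at 58.200° from the x-axis; with |DL| = 24.2, L = (-3.6107, 28.761). ∠DLB = 99.5° gives LB at -22.300° from the x-axis; with |LB| = 27.0, B = (21.370, 18.516). ∠LBA = 74.9° gives BA at -127.40° from the x-axis; with |BA| = 27.1, A = (4.9101, -3.0126). ∠BAE = 123.8° gives AE at 176.40° from the x-axis; with |AE| = 30.0, E = (-25.031, -1.1288). Then |DE| = |E − D| = 12.730.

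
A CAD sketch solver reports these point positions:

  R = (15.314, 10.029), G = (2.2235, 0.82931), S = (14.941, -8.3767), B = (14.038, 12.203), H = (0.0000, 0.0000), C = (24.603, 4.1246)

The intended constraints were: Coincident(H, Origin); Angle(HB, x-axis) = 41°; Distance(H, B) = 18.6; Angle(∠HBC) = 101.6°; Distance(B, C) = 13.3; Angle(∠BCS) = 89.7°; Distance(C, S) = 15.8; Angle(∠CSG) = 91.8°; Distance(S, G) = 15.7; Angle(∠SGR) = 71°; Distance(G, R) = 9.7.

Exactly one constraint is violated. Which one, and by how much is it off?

Distance(G, R) = 9.7 — off by 6.30.

H = (0.00, 0.00) ✓; HB at 41.00° ✓; |HB| = 18.60 ✓; ∠HBC = 101.6° ✓; |BC| = 13.30 ✓; ∠BCS = 89.70° ✓; |CS| = 15.80 ✓; ∠CSG = 91.80° ✓; |SG| = 15.70 ✓; ∠SGR = 71.00° ✓; |GR| = 16.00 ✗.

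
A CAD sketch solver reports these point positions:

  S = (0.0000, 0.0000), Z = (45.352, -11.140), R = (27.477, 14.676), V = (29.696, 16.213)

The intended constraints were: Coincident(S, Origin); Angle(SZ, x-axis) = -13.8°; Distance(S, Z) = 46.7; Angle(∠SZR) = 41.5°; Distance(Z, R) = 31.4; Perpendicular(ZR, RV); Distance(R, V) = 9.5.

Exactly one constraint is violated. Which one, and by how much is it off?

Distance(R, V) = 9.5 — off by 6.80.

S = (0.00, 0.00) ✓; SZ at -13.80° ✓; |SZ| = 46.70 ✓; ∠SZR = 41.50° ✓; |ZR| = 31.40 ✓; ∠(ZR, RV) = 89.99° ✓; |RV| = 2.699 ✗.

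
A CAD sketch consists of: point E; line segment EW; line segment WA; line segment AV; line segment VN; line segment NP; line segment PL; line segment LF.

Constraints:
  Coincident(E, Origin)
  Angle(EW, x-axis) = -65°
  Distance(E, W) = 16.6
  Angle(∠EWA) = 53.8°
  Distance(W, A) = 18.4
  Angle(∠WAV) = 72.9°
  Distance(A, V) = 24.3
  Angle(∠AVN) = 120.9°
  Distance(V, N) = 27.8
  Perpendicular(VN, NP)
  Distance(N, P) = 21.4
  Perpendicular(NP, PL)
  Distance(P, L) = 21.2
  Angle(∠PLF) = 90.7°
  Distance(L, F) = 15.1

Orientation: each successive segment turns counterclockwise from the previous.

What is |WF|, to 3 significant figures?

19.0

E is at the origin; EW runs at -65.0° with length 16.6, so W = (7.02, -15.0). ∠EWA = 53.8° gives WA at 61.2° from the x-axis; with |WA| = 18.4, A = (15.9, 1.08). ∠WAV = 72.9° gives AV at 168° from the x-axis; with |AV| = 24.3, V = (-7.92, 6.01). ∠AVN = 120.9° gives VN at -133° from the x-axis; with |VN| = 27.8, N = (-26.7, -14.5). VN is perpendicular to NP, so NP runs at -42.6°; with |NP| = 21.4, P = (-11.0, -28.9). NP ⟂ PL, so PL runs at 47.4°; with |PL| = 21.2, L = (3.37, -13.3). ∠PLF = 90.7° gives LF at 137° from the x-axis; with |LF| = 15.1, F = (-7.62, -2.98). Then |WF| = |F − W| = 19.0.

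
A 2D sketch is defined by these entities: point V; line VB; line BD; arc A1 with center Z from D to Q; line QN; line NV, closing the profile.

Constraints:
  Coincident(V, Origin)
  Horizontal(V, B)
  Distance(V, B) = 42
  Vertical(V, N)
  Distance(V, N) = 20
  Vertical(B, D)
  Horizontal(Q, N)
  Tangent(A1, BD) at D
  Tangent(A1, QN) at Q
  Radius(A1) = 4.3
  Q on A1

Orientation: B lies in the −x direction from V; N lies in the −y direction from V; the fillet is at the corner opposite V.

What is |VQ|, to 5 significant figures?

42.677

V is at the origin; V and B share the same y with |VB| = 42.0 and B on the −x side, so B = (-42.000, 0.0000). VN is vertical with |VN| = 20.0 and N on the −y side, so N = (0.0000, -20.000). The virtual corner opposite V is at (-42.000, -20.000). Tangency of A1 to BD means the radius ZD is perpendicular to BD and since A1 is tangent to QN there, ZQ ⟂ QN, with radius 4.3, so the center Z sits 4.3 in from both sides at Z = (-37.700, -15.700). That places the tangent points at D = (-42.000, -15.700) on BD and Q = (-37.700, -20.000) on QN. Then |VQ| = |Q − V| = 42.677.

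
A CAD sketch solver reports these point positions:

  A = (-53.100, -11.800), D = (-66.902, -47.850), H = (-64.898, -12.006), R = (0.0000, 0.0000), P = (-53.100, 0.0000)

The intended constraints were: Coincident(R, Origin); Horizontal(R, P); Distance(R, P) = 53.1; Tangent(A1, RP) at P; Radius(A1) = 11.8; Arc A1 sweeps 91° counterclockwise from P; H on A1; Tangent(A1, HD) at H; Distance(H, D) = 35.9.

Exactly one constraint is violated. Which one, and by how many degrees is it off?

Tangent(A1, HD) at H — off by 4.20°.

R = (0.00, 0.00) ✓; R.y = 0.00, P.y = 0.00 ✓; |RP| = 53.10 ✓; ∠(AP, PR) = 90.00° ✓; |AP| = 11.80 ✓; bearing(A→H) − bearing(A→P) = 91.00° ✓; |AH| = 11.80 ✓; ∠(AH, HD) = 94.20° ✗; |HD| = 35.90 ✓.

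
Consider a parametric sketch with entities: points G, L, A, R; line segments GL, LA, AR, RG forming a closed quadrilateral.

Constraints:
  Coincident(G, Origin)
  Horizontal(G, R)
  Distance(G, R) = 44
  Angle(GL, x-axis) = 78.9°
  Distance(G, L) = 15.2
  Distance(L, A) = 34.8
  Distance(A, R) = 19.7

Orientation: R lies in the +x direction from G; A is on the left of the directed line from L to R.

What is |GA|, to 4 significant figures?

41.89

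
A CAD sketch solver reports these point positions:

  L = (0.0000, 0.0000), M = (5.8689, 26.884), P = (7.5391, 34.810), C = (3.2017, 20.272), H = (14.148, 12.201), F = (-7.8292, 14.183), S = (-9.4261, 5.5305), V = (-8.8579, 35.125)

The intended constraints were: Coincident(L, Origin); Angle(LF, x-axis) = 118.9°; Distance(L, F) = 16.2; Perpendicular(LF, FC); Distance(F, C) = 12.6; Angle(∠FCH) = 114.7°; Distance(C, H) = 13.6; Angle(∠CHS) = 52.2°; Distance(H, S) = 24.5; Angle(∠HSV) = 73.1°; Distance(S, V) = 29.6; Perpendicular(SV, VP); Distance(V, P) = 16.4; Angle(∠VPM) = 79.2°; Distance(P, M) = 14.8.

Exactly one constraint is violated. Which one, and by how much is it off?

Distance(P, M) = 14.8 — off by 6.70.

L = (0.00, 0.00) ✓; LF at 118.9° ✓; |LF| = 16.20 ✓; ∠(LF, FC) = 90.00° ✓; |FC| = 12.60 ✓; ∠FCH = 114.7° ✓; |CH| = 13.60 ✓; ∠CHS = 52.20° ✓; |HS| = 24.50 ✓; ∠HSV = 73.10° ✓; |SV| = 29.60 ✓; ∠(SV, VP) = 90.00° ✓; |VP| = 16.40 ✓; ∠VPM = 79.20° ✓; |PM| = 8.100 ✗.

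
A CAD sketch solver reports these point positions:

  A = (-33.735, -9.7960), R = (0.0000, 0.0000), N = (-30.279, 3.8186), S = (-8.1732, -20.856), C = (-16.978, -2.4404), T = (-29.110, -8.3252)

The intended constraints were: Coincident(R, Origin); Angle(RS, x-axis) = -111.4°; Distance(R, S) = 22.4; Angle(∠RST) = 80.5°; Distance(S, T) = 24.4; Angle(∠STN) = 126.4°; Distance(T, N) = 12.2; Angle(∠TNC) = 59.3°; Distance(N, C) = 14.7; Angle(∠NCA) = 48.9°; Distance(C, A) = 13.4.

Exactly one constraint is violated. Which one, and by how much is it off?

Distance(C, A) = 13.4 — off by 4.90.

R = (0.00, 0.00) ✓; RS at -111.4° ✓; |RS| = 22.40 ✓; ∠RST = 80.50° ✓; |ST| = 24.40 ✓; ∠STN = 126.4° ✓; |TN| = 12.20 ✓; ∠TNC = 59.30° ✓; |NC| = 14.70 ✓; ∠NCA = 48.90° ✓; |CA| = 18.30 ✗.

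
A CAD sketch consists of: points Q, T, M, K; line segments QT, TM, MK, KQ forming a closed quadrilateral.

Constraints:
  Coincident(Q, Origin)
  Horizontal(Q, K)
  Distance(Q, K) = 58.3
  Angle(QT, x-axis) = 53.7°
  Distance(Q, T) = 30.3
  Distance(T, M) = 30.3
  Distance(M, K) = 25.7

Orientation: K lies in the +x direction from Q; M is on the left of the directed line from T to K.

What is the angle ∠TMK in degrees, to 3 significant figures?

115°

Checks: |TM| = 30.30 ✓; |MK| = 25.70 ✓.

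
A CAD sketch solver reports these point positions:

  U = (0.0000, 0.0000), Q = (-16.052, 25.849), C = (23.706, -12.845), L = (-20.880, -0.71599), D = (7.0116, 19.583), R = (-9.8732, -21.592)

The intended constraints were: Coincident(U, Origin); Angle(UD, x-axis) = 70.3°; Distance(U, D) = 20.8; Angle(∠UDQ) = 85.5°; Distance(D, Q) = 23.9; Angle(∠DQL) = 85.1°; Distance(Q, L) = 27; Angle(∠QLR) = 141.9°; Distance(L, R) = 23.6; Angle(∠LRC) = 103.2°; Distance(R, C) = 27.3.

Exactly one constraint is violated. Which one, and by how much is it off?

Distance(R, C) = 27.3 — off by 7.40.

U = (0.00, 0.00) ✓; UD at 70.30° ✓; |UD| = 20.80 ✓; ∠UDQ = 85.50° ✓; |DQ| = 23.90 ✓; ∠DQL = 85.10° ✓; |QL| = 27.00 ✓; ∠QLR = 141.9° ✓; |LR| = 23.60 ✓; ∠LRC = 103.2° ✓; |RC| = 34.70 ✗.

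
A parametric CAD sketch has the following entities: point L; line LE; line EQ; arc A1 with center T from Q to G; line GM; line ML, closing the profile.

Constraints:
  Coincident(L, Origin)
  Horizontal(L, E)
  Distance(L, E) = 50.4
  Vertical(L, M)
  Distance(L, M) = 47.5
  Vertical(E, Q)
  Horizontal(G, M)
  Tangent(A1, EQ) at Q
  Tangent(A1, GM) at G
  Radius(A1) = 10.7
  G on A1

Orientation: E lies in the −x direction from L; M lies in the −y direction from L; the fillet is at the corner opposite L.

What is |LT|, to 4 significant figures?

54.13

L is at the origin; L and E share the same y with |LE| = 50.4 and E on the −x side, so E = (-50.40, 0.000). L and M share the same x with |LM| = 47.5 and M on the −y side, so M = (0.000, -47.50). The virtual corner opposite L is at (-50.40, -47.50). The tangent condition forces TQ to be normal to EQ and the tangent condition forces TG to be normal to GM, with radius 10.7, so the center T sits 10.7 in from both sides at T = (-39.70, -36.80). Then |LT| = |T − L| = 54.13.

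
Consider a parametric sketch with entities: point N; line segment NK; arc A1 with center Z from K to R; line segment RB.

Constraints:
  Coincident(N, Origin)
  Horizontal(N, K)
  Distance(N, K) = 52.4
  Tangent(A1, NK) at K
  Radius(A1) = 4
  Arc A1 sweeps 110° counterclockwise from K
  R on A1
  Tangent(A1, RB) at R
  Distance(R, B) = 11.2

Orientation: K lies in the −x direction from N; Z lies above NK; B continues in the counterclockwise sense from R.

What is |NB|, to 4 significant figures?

54.83

On A1, K sits at bearing -90° from Z; a 110° counterclockwise sweep puts R at bearing 20°, so R = Z + 4.0·(cos 20°, sin 20°) = (-48.64, 5.368). The tangent condition forces ZR to be normal to RB, so RB runs along (−sin 20°, cos 20°); with |RB| = 11.2, B = (-52.47, 15.89). Then |NB| = |B − N| = 54.83.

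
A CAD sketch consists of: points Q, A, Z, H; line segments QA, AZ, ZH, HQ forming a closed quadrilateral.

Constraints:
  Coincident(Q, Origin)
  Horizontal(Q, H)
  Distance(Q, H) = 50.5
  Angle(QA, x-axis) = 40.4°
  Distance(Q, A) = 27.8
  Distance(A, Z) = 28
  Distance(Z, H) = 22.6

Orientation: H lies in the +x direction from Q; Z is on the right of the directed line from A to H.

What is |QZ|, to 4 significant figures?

30.87

Q is at the origin; QH is horizontal with |QH| = 50.5 and H in +x, so H = (50.5, 0). QA runs at 40.4° with |QA| = 27.8, so A = (21.17, 18.02). Z is determined by |AZ| = 28.0 and |ZH| = 22.6 together: it lies at the intersection of circle(A, 28.0) and circle(H, 22.6). With |AH| = 34.42, the foot of the radical line on AH is 21.18 from A and the perpendicular offset is √(28.0² − 21.18²) = 18.31. Taking the right-of-AH solution: Z = (29.63, -8.674).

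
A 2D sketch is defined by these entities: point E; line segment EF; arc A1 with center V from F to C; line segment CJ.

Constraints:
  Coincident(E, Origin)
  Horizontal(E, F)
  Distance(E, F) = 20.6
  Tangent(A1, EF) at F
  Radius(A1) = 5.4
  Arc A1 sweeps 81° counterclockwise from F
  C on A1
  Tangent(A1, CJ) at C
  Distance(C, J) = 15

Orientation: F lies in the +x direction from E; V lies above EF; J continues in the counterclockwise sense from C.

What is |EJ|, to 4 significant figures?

34.28

E is at the origin; EF is horizontal with |EF| = 20.6 and F on the +x side, so F = (20.60, 0.000). The tangent condition forces VF to be normal to EF, so V = F + (0, 5.4) = (20.60, 5.400). On A1, F sits at bearing -90° from V; an 81° counterclockwise sweep puts C at bearing -9°, so C = V + 5.4·(cos -9°, sin -9°) = (25.93, 4.555). Since A1 is tangent to CJ there, VC ⟂ CJ, so CJ runs along (−sin -9°, cos -9°); with |CJ| = 15.0, J = (28.28, 19.37). Then |EJ| = |J − E| = 34.28.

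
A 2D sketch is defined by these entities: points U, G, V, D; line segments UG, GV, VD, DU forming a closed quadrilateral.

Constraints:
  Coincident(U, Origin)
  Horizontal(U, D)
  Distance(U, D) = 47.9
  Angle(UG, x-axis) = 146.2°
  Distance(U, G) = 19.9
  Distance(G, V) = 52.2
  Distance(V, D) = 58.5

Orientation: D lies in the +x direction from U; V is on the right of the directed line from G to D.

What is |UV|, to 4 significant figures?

37.49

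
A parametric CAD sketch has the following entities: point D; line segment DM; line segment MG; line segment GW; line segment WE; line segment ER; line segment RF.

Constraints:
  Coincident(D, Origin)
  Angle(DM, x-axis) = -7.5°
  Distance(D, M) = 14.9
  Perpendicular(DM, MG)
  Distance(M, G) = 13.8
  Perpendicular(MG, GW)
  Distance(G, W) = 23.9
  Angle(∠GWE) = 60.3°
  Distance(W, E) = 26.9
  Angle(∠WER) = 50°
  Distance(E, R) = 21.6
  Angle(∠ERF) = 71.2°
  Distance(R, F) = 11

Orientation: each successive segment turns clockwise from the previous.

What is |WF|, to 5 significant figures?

10.222

∠WER = 50.0° gives ER at -77.200° from the x-axis; with |ER| = 21.6, R = (10.325, -12.144). ∠ERF = 71.2° gives RF at 174.00° from the x-axis; with |RF| = 11.0, F = (-0.61484, -10.994). Then |WF| = |F − W| = 10.222.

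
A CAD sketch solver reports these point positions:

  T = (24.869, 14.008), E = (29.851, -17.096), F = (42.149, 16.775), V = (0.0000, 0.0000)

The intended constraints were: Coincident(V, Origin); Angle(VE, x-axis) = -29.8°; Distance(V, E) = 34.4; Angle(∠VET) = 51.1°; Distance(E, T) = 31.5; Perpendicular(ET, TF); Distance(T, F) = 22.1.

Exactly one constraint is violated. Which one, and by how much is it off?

Distance(T, F) = 22.1 — off by 4.60.

V = (0.00, 0.00) ✓; VE at -29.80° ✓; |VE| = 34.40 ✓; ∠VET = 51.10° ✓; |ET| = 31.50 ✓; ∠(ET, TF) = 90.00° ✓; |TF| = 17.50 ✗.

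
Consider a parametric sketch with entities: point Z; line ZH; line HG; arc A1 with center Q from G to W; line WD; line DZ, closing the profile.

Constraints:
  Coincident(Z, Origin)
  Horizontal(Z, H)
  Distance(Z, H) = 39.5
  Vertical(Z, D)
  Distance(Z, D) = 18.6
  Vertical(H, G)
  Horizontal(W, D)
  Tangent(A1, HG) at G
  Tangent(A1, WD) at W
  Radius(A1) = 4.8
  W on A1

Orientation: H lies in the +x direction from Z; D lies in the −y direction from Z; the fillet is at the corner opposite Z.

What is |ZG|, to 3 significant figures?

41.8

Z is at the origin; ZH is horizontal with |ZH| = 39.5 and H on the +x side, so H = (39.5, 0.00). Z and D share the same x with |ZD| = 18.6 and D on the −y side, so D = (0.00, -18.6). The virtual corner opposite Z is at (39.5, -18.6). A1 meets HG tangentially, so QG is at right angles to HG and tangency of A1 to WD means the radius QW is perpendicular to WD, with radius 4.8, so the center Q sits 4.8 in from both sides at Q = (34.7, -13.8). That places the tangent points at G = (39.5, -13.8) on HG and W = (34.7, -18.6) on WD. Then |ZG| = |G − Z| = 41.8.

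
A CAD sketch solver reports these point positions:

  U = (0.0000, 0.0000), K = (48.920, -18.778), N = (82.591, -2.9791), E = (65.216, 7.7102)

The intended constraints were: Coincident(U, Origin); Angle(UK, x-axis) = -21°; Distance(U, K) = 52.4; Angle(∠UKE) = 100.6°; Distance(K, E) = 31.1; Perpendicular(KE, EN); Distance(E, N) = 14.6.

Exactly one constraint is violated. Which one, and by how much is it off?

Distance(E, N) = 14.6 — off by 5.80.

U = (0.00, 0.00) ✓; UK at -21.00° ✓; |UK| = 52.40 ✓; ∠UKE = 100.6° ✓; |KE| = 31.10 ✓; ∠(KE, EN) = 90.00° ✓; |EN| = 20.40 ✗.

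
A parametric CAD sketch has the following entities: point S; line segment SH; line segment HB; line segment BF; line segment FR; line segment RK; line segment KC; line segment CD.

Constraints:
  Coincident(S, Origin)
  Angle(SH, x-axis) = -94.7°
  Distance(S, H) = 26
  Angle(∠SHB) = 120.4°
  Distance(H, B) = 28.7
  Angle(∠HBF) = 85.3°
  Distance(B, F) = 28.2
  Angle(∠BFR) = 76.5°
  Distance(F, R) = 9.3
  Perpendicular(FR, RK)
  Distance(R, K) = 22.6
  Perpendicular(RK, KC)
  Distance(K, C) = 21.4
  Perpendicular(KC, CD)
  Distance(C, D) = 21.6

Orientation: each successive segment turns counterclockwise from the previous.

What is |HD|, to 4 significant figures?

49.15

S is at the origin; SH runs at -94.7° with length 26.0, so H = (-2.130, -25.91). ∠SHB = 120.4° gives HB at -35.10° from the x-axis; with |HB| = 28.7, B = (21.35, -42.42). ∠HBF = 85.3° gives BF at 59.60° from the x-axis; with |BF| = 28.2, F = (35.62, -18.09). ∠BFR = 76.5° gives FR at 163.1° from the x-axis; with |FR| = 9.3, R = (26.72, -15.39). The perpendicularity gives RK at right angles to FR, so RK runs at -106.9°; with |RK| = 22.6, K = (20.15, -37.01). The perpendicularity gives KC at right angles to RK, so KC runs at -16.90°; with |KC| = 21.4, C = (40.63, -43.23). KC is perpendicular to CD, so CD runs at 73.10°; with |CD| = 21.6, D = (46.91, -22.57). Then |HD| = |D − H| = 49.15.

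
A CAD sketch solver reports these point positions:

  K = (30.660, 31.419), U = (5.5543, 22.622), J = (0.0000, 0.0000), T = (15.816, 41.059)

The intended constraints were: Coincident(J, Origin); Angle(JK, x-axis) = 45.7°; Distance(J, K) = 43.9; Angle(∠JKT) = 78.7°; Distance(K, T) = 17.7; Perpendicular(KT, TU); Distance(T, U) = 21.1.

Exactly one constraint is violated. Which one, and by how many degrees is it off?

Perpendicular(KT, TU) — off by 3.90°.

J = (0.00, 0.00) ✓; JK at 45.70° ✓; |JK| = 43.90 ✓; ∠JKT = 78.70° ✓; |KT| = 17.70 ✓; ∠(KT, TU) = 93.90° ✗; |TU| = 21.10 ✓.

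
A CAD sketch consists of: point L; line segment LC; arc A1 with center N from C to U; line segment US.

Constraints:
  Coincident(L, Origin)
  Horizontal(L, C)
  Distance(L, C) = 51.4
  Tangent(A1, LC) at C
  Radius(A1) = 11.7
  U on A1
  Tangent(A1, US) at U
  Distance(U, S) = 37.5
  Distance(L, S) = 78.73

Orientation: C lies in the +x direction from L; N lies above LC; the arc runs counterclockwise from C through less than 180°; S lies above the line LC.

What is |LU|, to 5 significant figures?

64.280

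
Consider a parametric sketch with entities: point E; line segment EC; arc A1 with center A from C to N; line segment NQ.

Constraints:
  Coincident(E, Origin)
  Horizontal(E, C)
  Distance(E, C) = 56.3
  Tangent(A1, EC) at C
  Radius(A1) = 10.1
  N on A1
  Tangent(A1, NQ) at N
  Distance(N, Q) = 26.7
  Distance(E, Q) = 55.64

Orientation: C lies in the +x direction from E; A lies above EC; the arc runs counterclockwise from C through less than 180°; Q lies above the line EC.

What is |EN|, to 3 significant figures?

65.4

E is at the origin; EC is horizontal with |EC| = 56.3 and C on the +x side, so C = (56.3, 0.00). Since A1 is tangent to EC there, AC ⟂ EC, so A = C + (0, 10.1) = (56.3, 10.1). Since AN ⟂ NQ (tangency), |AQ| = √(10.1² + 26.7²) = 28.5 regardless of where N sits on A1. So Q lies on both circle(E, 55.64) and circle(A, 28.5); the above-EC intersection is Q = (43.0, 35.3). N is the foot of the tangent from Q: N = (63.0, 17.7).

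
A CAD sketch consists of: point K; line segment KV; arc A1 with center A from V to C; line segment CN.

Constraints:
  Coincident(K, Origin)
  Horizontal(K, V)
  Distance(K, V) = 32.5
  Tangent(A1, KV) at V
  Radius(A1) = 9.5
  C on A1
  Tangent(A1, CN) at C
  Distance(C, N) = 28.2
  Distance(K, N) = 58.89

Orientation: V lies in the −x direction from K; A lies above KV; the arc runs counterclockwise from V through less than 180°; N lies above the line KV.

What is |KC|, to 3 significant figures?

30.9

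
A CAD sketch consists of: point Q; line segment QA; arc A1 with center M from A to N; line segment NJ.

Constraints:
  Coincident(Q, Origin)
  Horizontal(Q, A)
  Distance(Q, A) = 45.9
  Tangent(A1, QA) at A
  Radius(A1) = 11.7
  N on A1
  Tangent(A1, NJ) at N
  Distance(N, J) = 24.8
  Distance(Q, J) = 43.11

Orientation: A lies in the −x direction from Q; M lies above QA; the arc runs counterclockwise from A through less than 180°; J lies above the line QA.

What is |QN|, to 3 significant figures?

35.7

Checks: |MN| = 11.70 ✓; ∠(MN, NJ) = 90.00° ✓; |NJ| = 24.80 ✓; |QJ| = 43.11 ✓.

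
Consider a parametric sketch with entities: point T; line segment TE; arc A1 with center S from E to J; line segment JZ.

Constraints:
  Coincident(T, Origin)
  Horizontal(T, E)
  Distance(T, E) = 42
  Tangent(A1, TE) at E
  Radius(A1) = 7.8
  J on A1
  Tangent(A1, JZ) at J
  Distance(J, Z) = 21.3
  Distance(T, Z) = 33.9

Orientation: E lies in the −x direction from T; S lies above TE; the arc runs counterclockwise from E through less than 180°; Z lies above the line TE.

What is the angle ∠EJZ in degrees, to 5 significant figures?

149.15°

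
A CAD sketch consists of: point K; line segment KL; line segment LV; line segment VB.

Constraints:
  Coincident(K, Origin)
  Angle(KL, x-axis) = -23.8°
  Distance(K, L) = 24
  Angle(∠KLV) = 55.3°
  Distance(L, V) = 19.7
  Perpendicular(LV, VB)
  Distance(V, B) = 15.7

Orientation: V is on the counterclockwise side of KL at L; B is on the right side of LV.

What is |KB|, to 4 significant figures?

35.94

∠KLV = 55.3°, so LV runs at -23.8° + (180° − 55.3°) = 100.9° from the x-axis; with |LV| = 19.7, V = L + 19.7·(cos 100.9°, sin 100.9°) = (18.23, 9.659). The perpendicularity gives VB at right angles to LV; with |VB| = 15.7 on the right of LV, B = V + 15.7·(0.9820, 0.1891) = (33.65, 12.63). Then |KB| = |B − K| = 35.94.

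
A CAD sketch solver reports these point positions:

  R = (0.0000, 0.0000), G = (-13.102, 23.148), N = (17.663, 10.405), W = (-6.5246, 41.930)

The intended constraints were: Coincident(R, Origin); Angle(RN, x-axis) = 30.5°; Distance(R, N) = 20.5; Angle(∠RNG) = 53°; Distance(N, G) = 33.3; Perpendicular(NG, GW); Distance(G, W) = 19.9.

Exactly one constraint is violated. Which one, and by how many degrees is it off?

Perpendicular(NG, GW) — off by 3.20°.

R = (0.00, 0.00) ✓; RN at 30.50° ✓; |RN| = 20.50 ✓; ∠RNG = 53.00° ✓; |NG| = 33.30 ✓; ∠(NG, GW) = 86.80° ✗; |GW| = 19.90 ✓.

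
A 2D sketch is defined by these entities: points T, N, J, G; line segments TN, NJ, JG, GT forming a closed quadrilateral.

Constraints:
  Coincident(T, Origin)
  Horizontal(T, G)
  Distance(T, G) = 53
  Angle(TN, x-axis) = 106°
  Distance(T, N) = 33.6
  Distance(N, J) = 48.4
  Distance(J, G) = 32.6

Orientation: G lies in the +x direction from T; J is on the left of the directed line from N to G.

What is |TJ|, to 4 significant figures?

48.93

Checks: |NJ| = 48.40 ✓; |JG| = 32.60 ✓.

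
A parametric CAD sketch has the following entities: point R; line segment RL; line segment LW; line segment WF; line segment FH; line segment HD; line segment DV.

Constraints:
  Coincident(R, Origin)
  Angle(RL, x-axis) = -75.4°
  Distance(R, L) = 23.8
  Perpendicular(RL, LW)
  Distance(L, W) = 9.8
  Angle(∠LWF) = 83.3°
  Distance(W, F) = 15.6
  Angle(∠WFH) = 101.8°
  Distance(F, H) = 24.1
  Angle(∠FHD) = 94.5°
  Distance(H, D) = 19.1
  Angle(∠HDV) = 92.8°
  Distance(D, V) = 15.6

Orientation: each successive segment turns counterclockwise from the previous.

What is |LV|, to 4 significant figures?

6.038

R is at the origin; RL runs at -75.4° with length 23.8, so L = (5.999, -23.03). The perpendicularity gives LW at right angles to RL, so LW runs at 14.60°; with |LW| = 9.8, W = (15.48, -20.56). ∠LWF = 83.3° gives WF at 111.3° from the x-axis; with |WF| = 15.6, F = (9.816, -6.027). ∠WFH = 101.8° gives FH at -170.5° from the x-axis; with |FH| = 24.1, H = (-13.95, -10.00). ∠FHD = 94.5° gives HD at -85.00° from the x-axis; with |HD| = 19.1, D = (-12.29, -29.03). ∠HDV = 92.8° gives DV at 2.200° from the x-axis; with |DV| = 15.6, V = (3.300, -28.43). Then |LV| = |V − L| = 6.038.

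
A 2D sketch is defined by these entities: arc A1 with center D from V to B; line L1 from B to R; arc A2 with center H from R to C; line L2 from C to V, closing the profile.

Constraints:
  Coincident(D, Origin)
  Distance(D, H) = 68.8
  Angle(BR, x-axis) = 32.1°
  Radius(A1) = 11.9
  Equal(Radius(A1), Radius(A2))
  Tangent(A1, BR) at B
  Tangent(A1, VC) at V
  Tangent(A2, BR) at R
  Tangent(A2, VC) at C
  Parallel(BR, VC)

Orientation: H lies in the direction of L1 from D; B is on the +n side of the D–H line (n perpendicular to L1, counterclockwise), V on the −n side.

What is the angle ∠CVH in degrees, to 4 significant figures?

9.813°

The slot axis is L1's direction at 32.1°, so u = (cos 32.1°, sin 32.1°) = (0.8471, 0.5314) and n = (−sin 32.1°, cos 32.1°) = (-0.5314, 0.8471). D is at the origin and H lies 68.8 along u from D, so H = 68.8·u = (58.28, 36.56). Tangency of A1 to both parallel lines with radius 11.9 puts B and V at D ± 11.9·n: B = (-6.324, 10.08), V = (6.324, -10.08). Equal radii place R and C the same way about H: R = H + 11.9·n = (51.96, 46.64), C = H − 11.9·n = (64.61, 26.48). Then cos ∠CVH = VC·VH / (|VC||VH|), giving 9.813°.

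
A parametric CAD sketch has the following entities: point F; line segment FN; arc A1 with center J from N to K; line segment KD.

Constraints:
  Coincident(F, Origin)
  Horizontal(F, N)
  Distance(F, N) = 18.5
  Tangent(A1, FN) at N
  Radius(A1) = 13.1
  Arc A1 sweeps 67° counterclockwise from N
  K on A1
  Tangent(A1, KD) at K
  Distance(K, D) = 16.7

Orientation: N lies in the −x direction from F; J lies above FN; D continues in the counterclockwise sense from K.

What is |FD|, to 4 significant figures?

23.35

F is at the origin; F and N share the same y with |FN| = 18.5 and N on the −x side, so N = (-18.50, 0.000). Since A1 is tangent to FN there, JN ⟂ FN, so J = N + (0, 13.1) = (-18.50, 13.10). On A1, N sits at bearing -90° from J; a 67° counterclockwise sweep puts K at bearing -23°, so K = J + 13.1·(cos -23°, sin -23°) = (-6.441, 7.981). The tangent condition forces JK to be normal to KD, so KD runs along (−sin -23°, cos -23°); with |KD| = 16.7, D = (0.08382, 23.35). Then |FD| = |D − F| = 23.35.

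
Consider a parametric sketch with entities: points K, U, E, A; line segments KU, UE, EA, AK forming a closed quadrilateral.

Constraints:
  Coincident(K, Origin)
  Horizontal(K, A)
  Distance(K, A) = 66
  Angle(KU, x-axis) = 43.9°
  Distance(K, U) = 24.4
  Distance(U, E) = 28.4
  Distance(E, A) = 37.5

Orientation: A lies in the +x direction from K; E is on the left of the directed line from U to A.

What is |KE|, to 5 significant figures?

52.199

K is at the origin; KA is horizontal with |KA| = 66.0 and A in +x, so A = (66.0, 0). KU runs at 43.9° with |KU| = 24.4, so U = (17.581, 16.919). E is determined by |UE| = 28.4 and |EA| = 37.5 together: it lies at the intersection of circle(U, 28.4) and circle(A, 37.5). With |UA| = 51.289, the foot of the radical line on UA is 19.799 from U and the perpendicular offset is √(28.4² − 19.799²) = 20.361. Taking the left-of-UA solution: E = (42.988, 29.609).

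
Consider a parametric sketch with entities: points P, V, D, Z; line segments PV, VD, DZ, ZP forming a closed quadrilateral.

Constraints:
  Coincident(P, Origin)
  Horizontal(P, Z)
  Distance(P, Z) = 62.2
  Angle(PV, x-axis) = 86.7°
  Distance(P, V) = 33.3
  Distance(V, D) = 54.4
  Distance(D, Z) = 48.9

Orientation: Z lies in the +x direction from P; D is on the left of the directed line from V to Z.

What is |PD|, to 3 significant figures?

72.6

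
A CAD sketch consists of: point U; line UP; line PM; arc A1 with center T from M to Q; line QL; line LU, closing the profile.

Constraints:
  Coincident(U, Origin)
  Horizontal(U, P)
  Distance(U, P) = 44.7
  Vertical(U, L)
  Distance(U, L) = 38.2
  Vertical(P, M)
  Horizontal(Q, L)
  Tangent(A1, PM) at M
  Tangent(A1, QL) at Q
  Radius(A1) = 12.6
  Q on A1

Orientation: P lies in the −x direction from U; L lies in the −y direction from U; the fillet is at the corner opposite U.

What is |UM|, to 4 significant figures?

51.51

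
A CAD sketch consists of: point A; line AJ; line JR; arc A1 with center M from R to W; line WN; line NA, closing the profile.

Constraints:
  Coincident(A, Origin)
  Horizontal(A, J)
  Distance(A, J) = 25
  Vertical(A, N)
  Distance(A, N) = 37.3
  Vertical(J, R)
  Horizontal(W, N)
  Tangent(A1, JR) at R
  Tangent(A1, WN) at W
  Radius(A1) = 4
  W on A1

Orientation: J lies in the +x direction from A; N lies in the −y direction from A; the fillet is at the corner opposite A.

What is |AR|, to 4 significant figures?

41.64

A is at the origin; AJ is horizontal with |AJ| = 25.0 and J on the +x side, so J = (25.00, 0.000). A and N share the same x with |AN| = 37.3 and N on the −y side, so N = (0.000, -37.30). The virtual corner opposite A is at (25.00, -37.30). The tangent condition forces MR to be normal to JR and the tangent condition forces MW to be normal to WN, with radius 4.0, so the center M sits 4.0 in from both sides at M = (21.00, -33.30). That places the tangent points at R = (25.00, -33.30) on JR and W = (21.00, -37.30) on WN. Then |AR| = |R − A| = 41.64.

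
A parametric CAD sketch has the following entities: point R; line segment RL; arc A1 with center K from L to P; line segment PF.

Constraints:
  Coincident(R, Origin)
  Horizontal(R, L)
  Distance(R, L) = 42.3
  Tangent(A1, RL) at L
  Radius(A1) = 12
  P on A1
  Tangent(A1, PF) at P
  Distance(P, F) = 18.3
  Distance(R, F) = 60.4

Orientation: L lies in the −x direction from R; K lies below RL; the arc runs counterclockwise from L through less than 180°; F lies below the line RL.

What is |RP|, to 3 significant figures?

55.9

R is at the origin; RL is horizontal with |RL| = 42.3 and L on the −x side, so L = (-42.3, 0.00). The tangent condition forces KL to be normal to RL, so K = L + (0, -12) = (-42.3, -12.0). Since KP ⟂ PF (tangency), |KF| = √(12.0² + 18.3²) = 21.9 regardless of where P sits on A1. So F lies on both circle(R, 60.4) and circle(K, 21.9); the below-RL intersection is F = (-51.2, -32.0). P is the foot of the tangent from F: P = (-54.1, -13.9).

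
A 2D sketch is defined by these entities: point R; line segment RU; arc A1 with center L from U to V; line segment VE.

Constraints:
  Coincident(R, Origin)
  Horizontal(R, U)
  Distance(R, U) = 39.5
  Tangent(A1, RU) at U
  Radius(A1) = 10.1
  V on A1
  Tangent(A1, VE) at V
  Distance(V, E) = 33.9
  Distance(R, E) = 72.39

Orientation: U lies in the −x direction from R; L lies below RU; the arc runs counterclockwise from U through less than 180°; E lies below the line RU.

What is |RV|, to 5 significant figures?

49.198

Checks: |LV| = 10.10 ✓; ∠(LV, VE) = 90.00° ✓; |VE| = 33.90 ✓; |RE| = 72.39 ✓.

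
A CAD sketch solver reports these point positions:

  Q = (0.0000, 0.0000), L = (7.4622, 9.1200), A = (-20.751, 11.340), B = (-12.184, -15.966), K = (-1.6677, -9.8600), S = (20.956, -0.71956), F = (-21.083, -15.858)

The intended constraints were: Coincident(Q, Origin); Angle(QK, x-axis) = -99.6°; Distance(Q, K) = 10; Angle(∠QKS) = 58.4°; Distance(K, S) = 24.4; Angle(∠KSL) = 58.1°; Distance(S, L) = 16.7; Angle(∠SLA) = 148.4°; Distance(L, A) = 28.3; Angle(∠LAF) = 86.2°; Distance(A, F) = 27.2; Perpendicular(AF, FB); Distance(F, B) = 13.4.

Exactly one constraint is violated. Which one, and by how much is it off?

Distance(F, B) = 13.4 — off by 4.50.

Q = (0.00, 0.00) ✓; QK at -99.60° ✓; |QK| = 10.00 ✓; ∠QKS = 58.40° ✓; |KS| = 24.40 ✓; ∠KSL = 58.10° ✓; |SL| = 16.70 ✓; ∠SLA = 148.4° ✓; |LA| = 28.30 ✓; ∠LAF = 86.20° ✓; |AF| = 27.20 ✓; ∠(AF, FB) = 90.00° ✓; |FB| = 8.900 ✗.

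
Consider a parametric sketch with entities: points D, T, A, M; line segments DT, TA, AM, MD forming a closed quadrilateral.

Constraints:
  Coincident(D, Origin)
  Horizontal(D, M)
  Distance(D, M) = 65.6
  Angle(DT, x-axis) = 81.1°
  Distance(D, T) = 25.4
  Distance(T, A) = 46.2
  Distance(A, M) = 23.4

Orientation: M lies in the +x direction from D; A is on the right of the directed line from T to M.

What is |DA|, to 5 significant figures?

42.220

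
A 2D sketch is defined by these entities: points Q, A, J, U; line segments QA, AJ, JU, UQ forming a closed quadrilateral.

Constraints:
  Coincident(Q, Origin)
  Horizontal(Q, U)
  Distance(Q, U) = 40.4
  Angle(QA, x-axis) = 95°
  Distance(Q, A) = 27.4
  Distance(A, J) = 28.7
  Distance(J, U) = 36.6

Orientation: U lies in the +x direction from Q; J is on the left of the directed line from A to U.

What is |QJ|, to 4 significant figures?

42.18

Q is at the origin; Q and U share the same y with |QU| = 40.4 and U in +x, so U = (40.4, 0). QA runs at 95.0° with |QA| = 27.4, so A = (-2.388, 27.30). J is determined by |AJ| = 28.7 and |JU| = 36.6 together: it lies at the intersection of circle(A, 28.7) and circle(U, 36.6). With |AU| = 50.75, the foot of the radical line on AU is 20.29 from A and the perpendicular offset is √(28.7² − 20.29²) = 20.29. Taking the left-of-AU solution: J = (25.64, 33.49).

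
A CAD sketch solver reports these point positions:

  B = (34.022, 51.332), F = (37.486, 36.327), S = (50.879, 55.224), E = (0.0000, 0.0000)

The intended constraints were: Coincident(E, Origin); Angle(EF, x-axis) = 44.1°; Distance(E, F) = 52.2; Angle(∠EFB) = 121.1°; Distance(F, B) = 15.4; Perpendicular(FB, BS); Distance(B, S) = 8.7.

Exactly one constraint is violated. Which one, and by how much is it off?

Distance(B, S) = 8.7 — off by 8.60.

E = (0.00, 0.00) ✓; EF at 44.10° ✓; |EF| = 52.20 ✓; ∠EFB = 121.1° ✓; |FB| = 15.40 ✓; ∠(FB, BS) = 90.00° ✓; |BS| = 17.30 ✗.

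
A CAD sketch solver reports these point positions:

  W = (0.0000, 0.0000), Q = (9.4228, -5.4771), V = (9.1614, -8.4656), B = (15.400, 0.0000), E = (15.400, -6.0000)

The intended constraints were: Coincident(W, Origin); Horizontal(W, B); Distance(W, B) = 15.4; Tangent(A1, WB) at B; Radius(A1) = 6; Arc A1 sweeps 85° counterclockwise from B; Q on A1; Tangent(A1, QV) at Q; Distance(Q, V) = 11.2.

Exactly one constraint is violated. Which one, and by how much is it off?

Distance(Q, V) = 11.2 — off by 8.20.

W = (0.00, 0.00) ✓; W.y = 0.00, B.y = 0.00 ✓; |WB| = 15.40 ✓; ∠(EB, BW) = 90.00° ✓; |EB| = 6.000 ✓; bearing(E→Q) − bearing(E→B) = 85.00° ✓; |EQ| = 6.000 ✓; ∠(EQ, QV) = 90.00° ✓; |QV| = 3.000 ✗.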